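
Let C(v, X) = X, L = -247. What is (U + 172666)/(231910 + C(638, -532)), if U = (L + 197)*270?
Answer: 11369/16527 ≈ 0.68790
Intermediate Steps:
U = -13500 (U = (-247 + 197)*270 = -50*270 = -13500)
(U + 172666)/(231910 + C(638, -532)) = (-13500 + 172666)/(231910 - 532) = 159166/231378 = 159166*(1/231378) = 11369/16527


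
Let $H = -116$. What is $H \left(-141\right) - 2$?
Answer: $16354$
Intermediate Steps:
$H \left(-141\right) - 2 = \left(-116\right) \left(-141\right) - 2 = 16356 - 2 = 16354$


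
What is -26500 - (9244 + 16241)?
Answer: -51985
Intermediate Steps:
-26500 - (9244 + 16241) = -26500 - 1*25485 = -26500 - 25485 = -51985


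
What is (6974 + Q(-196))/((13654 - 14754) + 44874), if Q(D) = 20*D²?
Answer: 387647/21887 ≈ 17.711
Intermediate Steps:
(6974 + Q(-196))/((13654 - 14754) + 44874) = (6974 + 20*(-196)²)/((13654 - 14754) + 44874) = (6974 + 20*38416)/(-1100 + 44874) = (6974 + 768320)/43774 = 775294*(1/43774) = 387647/21887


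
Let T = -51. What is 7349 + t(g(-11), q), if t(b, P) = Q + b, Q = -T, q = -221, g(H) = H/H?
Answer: 7401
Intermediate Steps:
g(H) = 1
Q = 51 (Q = -1*(-51) = 51)
t(b, P) = 51 + b
7349 + t(g(-11), q) = 7349 + (51 + 1) = 7349 + 52 = 7401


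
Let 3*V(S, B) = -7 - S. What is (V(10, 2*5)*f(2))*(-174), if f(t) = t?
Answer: 1972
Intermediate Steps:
V(S, B) = -7/3 - S/3 (V(S, B) = (-7 - S)/3 = -7/3 - S/3)
(V(10, 2*5)*f(2))*(-174) = ((-7/3 - ⅓*10)*2)*(-174) = ((-7/3 - 10/3)*2)*(-174) = -17/3*2*(-174) = -34/3*(-174) = 1972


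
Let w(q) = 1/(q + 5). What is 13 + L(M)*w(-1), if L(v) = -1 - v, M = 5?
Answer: 23/2 ≈ 11.500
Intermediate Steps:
w(q) = 1/(5 + q)
13 + L(M)*w(-1) = 13 + (-1 - 1*5)/(5 - 1) = 13 + (-1 - 5)/4 = 13 - 6*¼ = 13 - 3/2 = 23/2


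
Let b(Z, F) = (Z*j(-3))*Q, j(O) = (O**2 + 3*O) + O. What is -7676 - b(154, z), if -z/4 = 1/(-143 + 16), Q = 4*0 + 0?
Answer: -7676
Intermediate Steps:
j(O) = O**2 + 4*O
Q = 0 (Q = 0 + 0 = 0)
z = 4/127 (z = -4/(-143 + 16) = -4/(-127) = -4*(-1/127) = 4/127 ≈ 0.031496)
b(Z, F) = 0 (b(Z, F) = (Z*(-3*(4 - 3)))*0 = (Z*(-3*1))*0 = (Z*(-3))*0 = -3*Z*0 = 0)
-7676 - b(154, z) = -7676 - 1*0 = -7676 + 0 = -7676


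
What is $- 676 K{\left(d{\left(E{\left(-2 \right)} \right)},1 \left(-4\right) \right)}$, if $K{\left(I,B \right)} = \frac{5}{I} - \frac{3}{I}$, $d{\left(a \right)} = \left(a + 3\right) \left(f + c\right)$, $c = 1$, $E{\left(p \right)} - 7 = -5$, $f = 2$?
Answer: $- \frac{1352}{15} \approx -90.133$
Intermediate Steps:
$E{\left(p \right)} = 2$ ($E{\left(p \right)} = 7 - 5 = 2$)
$d{\left(a \right)} = 9 + 3 a$ ($d{\left(a \right)} = \left(a + 3\right) \left(2 + 1\right) = \left(3 + a\right) 3 = 9 + 3 a$)
$K{\left(I,B \right)} = \frac{2}{I}$
$- 676 K{\left(d{\left(E{\left(-2 \right)} \right)},1 \left(-4\right) \right)} = - 676 \frac{2}{9 + 3 \cdot 2} = - 676 \frac{2}{9 + 6} = - 676 \cdot \frac{2}{15} = - 676 \cdot 2 \cdot \frac{1}{15} = \left(-676\right) \frac{2}{15} = - \frac{1352}{15}$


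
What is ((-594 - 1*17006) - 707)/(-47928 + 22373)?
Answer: 18307/25555 ≈ 0.71638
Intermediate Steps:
((-594 - 1*17006) - 707)/(-47928 + 22373) = ((-594 - 17006) - 707)/(-25555) = (-17600 - 707)*(-1/25555) = -18307*(-1/25555) = 18307/25555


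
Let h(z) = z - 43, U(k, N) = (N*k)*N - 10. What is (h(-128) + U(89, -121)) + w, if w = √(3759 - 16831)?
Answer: 1302868 + 4*I*√817 ≈ 1.3029e+6 + 114.33*I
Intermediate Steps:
U(k, N) = -10 + k*N² (U(k, N) = k*N² - 10 = -10 + k*N²)
h(z) = -43 + z
w = 4*I*√817 (w = √(-13072) = 4*I*√817 ≈ 114.33*I)
(h(-128) + U(89, -121)) + w = ((-43 - 128) + (-10 + 89*(-121)²)) + 4*I*√817 = (-171 + (-10 + 89*14641)) + 4*I*√817 = (-171 + (-10 + 1303049)) + 4*I*√817 = (-171 + 1303039) + 4*I*√817 = 1302868 + 4*I*√817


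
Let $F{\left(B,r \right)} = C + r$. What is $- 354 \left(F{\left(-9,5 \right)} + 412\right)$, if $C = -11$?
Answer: $-143724$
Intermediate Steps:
$F{\left(B,r \right)} = -11 + r$
$- 354 \left(F{\left(-9,5 \right)} + 412\right) = - 354 \left(\left(-11 + 5\right) + 412\right) = - 354 \left(-6 + 412\right) = \left(-354\right) 406 = -143724$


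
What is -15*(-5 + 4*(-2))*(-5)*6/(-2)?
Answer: 2925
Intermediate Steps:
-15*(-5 + 4*(-2))*(-5)*6/(-2) = -15*(-5 - 8)*(-5)*6*(-1/2) = -15*(-13*(-5))*(-3) = -975*(-3) = -15*(-195) = 2925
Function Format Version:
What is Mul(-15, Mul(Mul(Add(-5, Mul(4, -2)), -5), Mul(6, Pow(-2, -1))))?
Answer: 2925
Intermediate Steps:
Mul(-15, Mul(Mul(Add(-5, Mul(4, -2)), -5), Mul(6, Pow(-2, -1)))) = Mul(-15, Mul(Mul(Add(-5, -8), -5), Mul(6, Rational(-1, 2)))) = Mul(-15, Mul(Mul(-13, -5), -3)) = Mul(-15, Mul(65, -3)) = Mul(-15, -195) = 2925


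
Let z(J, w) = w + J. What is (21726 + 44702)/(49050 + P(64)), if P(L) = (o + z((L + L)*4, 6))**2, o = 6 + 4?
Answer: 33214/163917 ≈ 0.20263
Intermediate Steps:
o = 10
z(J, w) = J + w
P(L) = (16 + 8*L)**2 (P(L) = (10 + ((L + L)*4 + 6))**2 = (10 + ((2*L)*4 + 6))**2 = (10 + (8*L + 6))**2 = (10 + (6 + 8*L))**2 = (16 + 8*L)**2)
(21726 + 44702)/(49050 + P(64)) = (21726 + 44702)/(49050 + 64*(2 + 64)**2) = 66428/(49050 + 64*66**2) = 66428/(49050 + 64*4356) = 66428/(49050 + 278784) = 66428/327834 = 66428*(1/327834) = 33214/163917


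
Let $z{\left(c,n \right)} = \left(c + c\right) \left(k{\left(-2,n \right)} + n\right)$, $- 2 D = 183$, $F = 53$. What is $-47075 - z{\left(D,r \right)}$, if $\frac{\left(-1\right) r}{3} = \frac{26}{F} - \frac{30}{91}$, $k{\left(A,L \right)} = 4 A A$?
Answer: $- \frac{213347005}{4823} \approx -44235.0$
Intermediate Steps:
$D = - \frac{183}{2}$ ($D = \left(- \frac{1}{2}\right) 183 = - \frac{183}{2} \approx -91.5$)
$k{\left(A,L \right)} = 4 A^{2}$
$r = - \frac{2328}{4823}$ ($r = - 3 \left(\frac{26}{53} - \frac{30}{91}\right) = \left(-3\right) \frac{776}{4823} = - \frac{2328}{4823} \approx -0.48269$)
$z{\left(c,n \right)} = 2 c \left(16 + n\right)$ ($z{\left(c,n \right)} = \left(c + c\right) \left(4 \left(-2\right)^{2} + n\right) = 2 c \left(4 \cdot 4 + n\right) = 2 c \left(16 + n\right)$)
$-47075 - z{\left(D,r \right)} = -47075 - 2 \left(- \frac{183}{2}\right) \left(16 - \frac{2328}{4823}\right) = -47075 - 2 \left(- \frac{183}{2}\right) \frac{74840}{4823} = -47075 - - \frac{13695720}{4823} = -47075 + \frac{13695720}{4823} = - \frac{213347005}{4823}$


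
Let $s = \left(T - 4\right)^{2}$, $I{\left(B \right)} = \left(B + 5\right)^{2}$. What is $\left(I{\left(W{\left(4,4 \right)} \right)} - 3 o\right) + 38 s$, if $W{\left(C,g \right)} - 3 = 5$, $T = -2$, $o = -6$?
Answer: $1555$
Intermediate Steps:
$W{\left(C,g \right)} = 8$ ($W{\left(C,g \right)} = 3 + 5 = 8$)
$I{\left(B \right)} = \left(5 + B\right)^{2}$
$s = 36$ ($s = \left(-2 - 4\right)^{2} = \left(-6\right)^{2} = 36$)
$\left(I{\left(W{\left(4,4 \right)} \right)} - 3 o\right) + 38 s = \left(\left(5 + 8\right)^{2} - -18\right) + 38 \cdot 36 = \left(13^{2} + 18\right) + 1368 = \left(169 + 18\right) + 1368 = 187 + 1368 = 1555$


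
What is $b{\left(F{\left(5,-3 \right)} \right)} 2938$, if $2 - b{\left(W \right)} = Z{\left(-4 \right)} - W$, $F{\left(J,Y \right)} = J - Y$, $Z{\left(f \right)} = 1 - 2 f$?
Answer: $2938$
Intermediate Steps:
$b{\left(W \right)} = -7 + W$ ($b{\left(W \right)} = 2 - \left(\left(1 - -8\right) - W\right) = 2 - \left(\left(1 + 8\right) - W\right) = 2 - \left(9 - W\right) = 2 + \left(-9 + W\right) = -7 + W$)
$b{\left(F{\left(5,-3 \right)} \right)} 2938 = \left(-7 + \left(5 - -3\right)\right) 2938 = \left(-7 + \left(5 + 3\right)\right) 2938 = \left(-7 + 8\right) 2938 = 1 \cdot 2938 = 2938$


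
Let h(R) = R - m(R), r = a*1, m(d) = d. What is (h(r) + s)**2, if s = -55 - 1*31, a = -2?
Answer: 7396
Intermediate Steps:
s = -86 (s = -55 - 31 = -86)
r = -2 (r = -2*1 = -2)
h(R) = 0 (h(R) = R - R = 0)
(h(r) + s)**2 = (0 - 86)**2 = (-86)**2 = 7396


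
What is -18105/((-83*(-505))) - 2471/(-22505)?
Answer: -8682316/26951345 ≈ -0.32215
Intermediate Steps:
-18105/((-83*(-505))) - 2471/(-22505) = -18105/41915 - 2471*(-1/22505) = -18105*1/41915 + 353/3215 = -3621/8383 + 353/3215 = -8682316/26951345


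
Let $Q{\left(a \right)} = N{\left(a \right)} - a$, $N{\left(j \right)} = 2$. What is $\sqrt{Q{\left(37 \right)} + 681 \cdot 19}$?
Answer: $2 \sqrt{3226} \approx 113.6$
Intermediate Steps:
$Q{\left(a \right)} = 2 - a$
$\sqrt{Q{\left(37 \right)} + 681 \cdot 19} = \sqrt{\left(2 - 37\right) + 681 \cdot 19} = \sqrt{\left(2 - 37\right) + 12939} = \sqrt{-35 + 12939} = \sqrt{12904} = 2 \sqrt{3226}$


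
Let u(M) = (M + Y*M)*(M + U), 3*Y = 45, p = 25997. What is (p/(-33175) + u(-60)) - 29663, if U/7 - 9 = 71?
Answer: -16908096022/33175 ≈ -5.0966e+5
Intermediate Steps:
U = 560 (U = 63 + 7*71 = 63 + 497 = 560)
Y = 15 (Y = (⅓)*45 = 15)
u(M) = 16*M*(560 + M) (u(M) = (M + 15*M)*(M + 560) = (16*M)*(560 + M) = 16*M*(560 + M))
(p/(-33175) + u(-60)) - 29663 = (25997/(-33175) + 16*(-60)*(560 - 60)) - 29663 = (25997*(-1/33175) + 16*(-60)*500) - 29663 = (-25997/33175 - 480000) - 29663 = -15924025997/33175 - 29663 = -16908096022/33175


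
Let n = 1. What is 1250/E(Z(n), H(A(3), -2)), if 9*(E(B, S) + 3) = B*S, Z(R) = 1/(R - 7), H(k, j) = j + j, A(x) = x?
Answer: -33750/79 ≈ -427.22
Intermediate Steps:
H(k, j) = 2*j
Z(R) = 1/(-7 + R)
E(B, S) = -3 + B*S/9 (E(B, S) = -3 + (B*S)/9 = -3 + B*S/9)
1250/E(Z(n), H(A(3), -2)) = 1250/(-3 + (2*(-2))/(9*(-7 + 1))) = 1250/(-3 + (1/9)*(-4)/(-6)) = 1250/(-3 + (1/9)*(-1/6)*(-4)) = 1250/(-3 + 2/27) = 1250/(-79/27) = 1250*(-27/79) = -33750/79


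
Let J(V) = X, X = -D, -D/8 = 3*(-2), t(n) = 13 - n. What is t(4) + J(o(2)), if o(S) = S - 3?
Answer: -39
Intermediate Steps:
o(S) = -3 + S
D = 48 (D = -24*(-2) = -8*(-6) = 48)
X = -48 (X = -1*48 = -48)
J(V) = -48
t(4) + J(o(2)) = (13 - 1*4) - 48 = (13 - 4) - 48 = 9 - 48 = -39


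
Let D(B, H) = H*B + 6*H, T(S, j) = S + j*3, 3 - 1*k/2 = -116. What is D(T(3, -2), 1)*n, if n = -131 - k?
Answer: -1107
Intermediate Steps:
k = 238 (k = 6 - 2*(-116) = 6 + 232 = 238)
T(S, j) = S + 3*j
D(B, H) = 6*H + B*H (D(B, H) = B*H + 6*H = 6*H + B*H)
n = -369 (n = -131 - 1*238 = -131 - 238 = -369)
D(T(3, -2), 1)*n = (1*(6 + (3 + 3*(-2))))*(-369) = (1*(6 + (3 - 6)))*(-369) = (1*(6 - 3))*(-369) = (1*3)*(-369) = 3*(-369) = -1107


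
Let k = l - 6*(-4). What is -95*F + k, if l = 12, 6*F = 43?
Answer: -3869/6 ≈ -644.83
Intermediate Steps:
F = 43/6 (F = (⅙)*43 = 43/6 ≈ 7.1667)
k = 36 (k = 12 - 6*(-4) = 12 + 24 = 36)
-95*F + k = -95*43/6 + 36 = -4085/6 + 36 = -3869/6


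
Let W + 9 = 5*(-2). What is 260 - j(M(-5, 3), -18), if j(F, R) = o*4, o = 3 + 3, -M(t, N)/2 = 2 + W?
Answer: 236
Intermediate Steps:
W = -19 (W = -9 + 5*(-2) = -9 - 10 = -19)
M(t, N) = 34 (M(t, N) = -2*(2 - 19) = -2*(-17) = 34)
o = 6
j(F, R) = 24 (j(F, R) = 6*4 = 24)
260 - j(M(-5, 3), -18) = 260 - 1*24 = 260 - 24 = 236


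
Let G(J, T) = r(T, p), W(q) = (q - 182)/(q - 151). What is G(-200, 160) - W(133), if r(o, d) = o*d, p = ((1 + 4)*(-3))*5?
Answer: -216049/18 ≈ -12003.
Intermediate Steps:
p = -75 (p = (5*(-3))*5 = -15*5 = -75)
W(q) = (-182 + q)/(-151 + q)
r(o, d) = d*o
G(J, T) = -75*T
G(-200, 160) - W(133) = -75*160 - (-182 + 133)/(-151 + 133) = -12000 - (-49)/(-18) = -12000 - (-1)*(-49)/18 = -12000 - 1*49/18 = -12000 - 49/18 = -216049/18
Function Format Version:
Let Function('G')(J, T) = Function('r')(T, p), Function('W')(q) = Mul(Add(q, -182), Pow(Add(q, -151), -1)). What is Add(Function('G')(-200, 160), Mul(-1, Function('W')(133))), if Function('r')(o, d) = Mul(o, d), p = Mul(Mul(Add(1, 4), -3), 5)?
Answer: Rational(-216049, 18) ≈ -12003.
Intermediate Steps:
p = -75 (p = Mul(Mul(5, -3), 5) = Mul(-15, 5) = -75)
Function('W')(q) = Mul(Pow(Add(-151, q), -1), Add(-182, q)) (Function('W')(q) = Mul(Add(-182, q), Pow(Add(-151, q), -1)) = Mul(Pow(Add(-151, q), -1), Add(-182, q)))
Function('r')(o, d) = Mul(d, o)
Function('G')(J, T) = Mul(-75, T)
Add(Function('G')(-200, 160), Mul(-1, Function('W')(133))) = Add(Mul(-75, 160), Mul(-1, Mul(Pow(Add(-151, 133), -1), Add(-182, 133)))) = Add(-12000, Mul(-1, Mul(Pow(-18, -1), -49))) = Add(-12000, Mul(-1, Mul(Rational(-1, 18), -49))) = Add(-12000, Mul(-1, Rational(49, 18))) = Add(-12000, Rational(-49, 18)) = Rational(-216049, 18)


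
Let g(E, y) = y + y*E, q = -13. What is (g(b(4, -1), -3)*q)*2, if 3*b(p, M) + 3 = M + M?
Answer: -52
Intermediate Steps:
b(p, M) = -1 + 2*M/3 (b(p, M) = -1 + (M + M)/3 = -1 + (2*M)/3 = -1 + 2*M/3)
g(E, y) = y + E*y
(g(b(4, -1), -3)*q)*2 = (-3*(1 + (-1 + (2/3)*(-1)))*(-13))*2 = (-3*(1 + (-1 - 2/3))*(-13))*2 = (-3*(1 - 5/3)*(-13))*2 = (-3*(-2/3)*(-13))*2 = (2*(-13))*2 = -26*2 = -52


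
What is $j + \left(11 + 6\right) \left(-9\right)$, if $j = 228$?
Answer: $75$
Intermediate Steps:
$j + \left(11 + 6\right) \left(-9\right) = 228 + \left(11 + 6\right) \left(-9\right) = 228 + 17 \left(-9\right) = 228 - 153 = 75$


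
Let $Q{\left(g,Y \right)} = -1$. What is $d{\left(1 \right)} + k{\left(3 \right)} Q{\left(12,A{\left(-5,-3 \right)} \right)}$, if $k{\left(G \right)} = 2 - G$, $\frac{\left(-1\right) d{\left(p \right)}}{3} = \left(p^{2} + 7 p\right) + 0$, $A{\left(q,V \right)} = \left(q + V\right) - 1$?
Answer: $-23$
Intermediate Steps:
$A{\left(q,V \right)} = -1 + V + q$ ($A{\left(q,V \right)} = \left(V + q\right) - 1 = -1 + V + q$)
$d{\left(p \right)} = - 21 p - 3 p^{2}$ ($d{\left(p \right)} = - 3 \left(\left(p^{2} + 7 p\right) + 0\right) = - 3 \left(p^{2} + 7 p\right) = - 21 p - 3 p^{2}$)
$d{\left(1 \right)} + k{\left(3 \right)} Q{\left(12,A{\left(-5,-3 \right)} \right)} = \left(-3\right) 1 \left(7 + 1\right) + \left(2 - 3\right) \left(-1\right) = \left(-3\right) 1 \cdot 8 + \left(2 - 3\right) \left(-1\right) = -24 - -1 = -24 + 1 = -23$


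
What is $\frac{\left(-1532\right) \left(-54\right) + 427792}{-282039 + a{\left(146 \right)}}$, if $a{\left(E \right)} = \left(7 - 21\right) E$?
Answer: $- \frac{510520}{284083} \approx -1.7971$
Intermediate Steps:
$a{\left(E \right)} = - 14 E$ ($a{\left(E \right)} = \left(7 - 21\right) E = - 14 E$)
$\frac{\left(-1532\right) \left(-54\right) + 427792}{-282039 + a{\left(146 \right)}} = \frac{\left(-1532\right) \left(-54\right) + 427792}{-282039 - 2044} = \frac{82728 + 427792}{-282039 - 2044} = \frac{510520}{-284083} = 510520 \left(- \frac{1}{284083}\right) = - \frac{510520}{284083}$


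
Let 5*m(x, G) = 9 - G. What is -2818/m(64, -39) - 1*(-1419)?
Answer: 27011/24 ≈ 1125.5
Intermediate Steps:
m(x, G) = 9/5 - G/5 (m(x, G) = (9 - G)/5 = 9/5 - G/5)
-2818/m(64, -39) - 1*(-1419) = -2818/(9/5 - ⅕*(-39)) - 1*(-1419) = -2818/(9/5 + 39/5) + 1419 = -2818/48/5 + 1419 = -2818*5/48 + 1419 = -7045/24 + 1419 = 27011/24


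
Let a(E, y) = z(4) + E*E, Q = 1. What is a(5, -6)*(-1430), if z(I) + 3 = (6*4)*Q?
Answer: -65780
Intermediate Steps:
z(I) = 21 (z(I) = -3 + (6*4)*1 = -3 + 24*1 = -3 + 24 = 21)
a(E, y) = 21 + E² (a(E, y) = 21 + E*E = 21 + E²)
a(5, -6)*(-1430) = (21 + 5²)*(-1430) = (21 + 25)*(-1430) = 46*(-1430) = -65780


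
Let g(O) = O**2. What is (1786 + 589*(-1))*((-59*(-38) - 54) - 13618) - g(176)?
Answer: -13712686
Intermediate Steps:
(1786 + 589*(-1))*((-59*(-38) - 54) - 13618) - g(176) = (1786 + 589*(-1))*((-59*(-38) - 54) - 13618) - 1*176**2 = (1786 - 589)*((2242 - 54) - 13618) - 1*30976 = 1197*(2188 - 13618) - 30976 = 1197*(-11430) - 30976 = -13681710 - 30976 = -13712686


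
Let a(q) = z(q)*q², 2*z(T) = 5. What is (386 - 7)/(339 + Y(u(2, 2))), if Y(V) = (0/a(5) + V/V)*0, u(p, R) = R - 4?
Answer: 379/339 ≈ 1.1180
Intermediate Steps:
z(T) = 5/2 (z(T) = (½)*5 = 5/2)
a(q) = 5*q²/2
u(p, R) = -4 + R
Y(V) = 0 (Y(V) = (0/(((5/2)*5²)) + V/V)*0 = (0/(((5/2)*25)) + 1)*0 = (0/(125/2) + 1)*0 = (0*(2/125) + 1)*0 = (0 + 1)*0 = 1*0 = 0)
(386 - 7)/(339 + Y(u(2, 2))) = (386 - 7)/(339 + 0) = 379/339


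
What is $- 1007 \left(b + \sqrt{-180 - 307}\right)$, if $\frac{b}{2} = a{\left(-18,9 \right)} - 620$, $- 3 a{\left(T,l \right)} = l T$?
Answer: $1139924 - 1007 i \sqrt{487} \approx 1.1399 \cdot 10^{6} - 22223.0 i$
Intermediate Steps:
$a{\left(T,l \right)} = - \frac{T l}{3}$ ($a{\left(T,l \right)} = - \frac{l T}{3} = - \frac{T l}{3}$)
$b = -1132$ ($b = 2 \left(\left(- \frac{1}{3}\right) \left(-18\right) 9 - 620\right) = 2 \left(54 - 620\right) = 2 \left(-566\right) = -1132$)
$- 1007 \left(b + \sqrt{-180 - 307}\right) = - 1007 \left(-1132 + \sqrt{-180 - 307}\right) = - 1007 \left(-1132 + \sqrt{-487}\right) = - 1007 \left(-1132 + i \sqrt{487}\right) = 1139924 - 1007 i \sqrt{487}$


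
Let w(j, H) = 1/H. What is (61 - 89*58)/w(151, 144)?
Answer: -734544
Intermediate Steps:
(61 - 89*58)/w(151, 144) = (61 - 89*58)/(1/144) = (61 - 5162)/(1/144) = -5101*144 = -734544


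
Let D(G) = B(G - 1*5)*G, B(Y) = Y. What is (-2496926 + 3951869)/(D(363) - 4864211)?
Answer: -1454943/4734257 ≈ -0.30732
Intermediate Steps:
D(G) = G*(-5 + G) (D(G) = (G - 1*5)*G = (G - 5)*G = (-5 + G)*G = G*(-5 + G))
(-2496926 + 3951869)/(D(363) - 4864211) = (-2496926 + 3951869)/(363*(-5 + 363) - 4864211) = 1454943/(363*358 - 4864211) = 1454943/(129954 - 4864211) = 1454943/(-4734257) = 1454943*(-1/4734257) = -1454943/4734257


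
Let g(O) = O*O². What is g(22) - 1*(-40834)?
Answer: 51482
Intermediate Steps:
g(O) = O³
g(22) - 1*(-40834) = 22³ - 1*(-40834) = 10648 + 40834 = 51482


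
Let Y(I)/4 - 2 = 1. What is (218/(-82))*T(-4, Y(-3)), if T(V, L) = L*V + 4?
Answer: 4796/41 ≈ 116.98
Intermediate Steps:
Y(I) = 12 (Y(I) = 8 + 4*1 = 8 + 4 = 12)
T(V, L) = 4 + L*V
(218/(-82))*T(-4, Y(-3)) = (218/(-82))*(4 + 12*(-4)) = (218*(-1/82))*(4 - 48) = -109/41*(-44) = 4796/41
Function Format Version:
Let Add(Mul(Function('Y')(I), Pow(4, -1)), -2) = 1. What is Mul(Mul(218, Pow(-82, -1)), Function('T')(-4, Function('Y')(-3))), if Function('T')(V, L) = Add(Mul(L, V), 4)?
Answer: Rational(4796, 41) ≈ 116.98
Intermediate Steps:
Function('Y')(I) = 12 (Function('Y')(I) = Add(8, Mul(4, 1)) = Add(8, 4) = 12)
Function('T')(V, L) = Add(4, Mul(L, V))
Mul(Mul(218, Pow(-82, -1)), Function('T')(-4, Function('Y')(-3))) = Mul(Mul(218, Pow(-82, -1)), Add(4, Mul(12, -4))) = Mul(Mul(218, Rational(-1, 82)), Add(4, -48)) = Mul(Rational(-109, 41), -44) = Rational(4796, 41)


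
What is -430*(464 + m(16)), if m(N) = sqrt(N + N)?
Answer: -199520 - 1720*sqrt(2) ≈ -2.0195e+5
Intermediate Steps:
m(N) = sqrt(2)*sqrt(N) (m(N) = sqrt(2*N) = sqrt(2)*sqrt(N))
-430*(464 + m(16)) = -430*(464 + sqrt(2)*sqrt(16)) = -430*(464 + sqrt(2)*4) = -430*(464 + 4*sqrt(2)) = -199520 - 1720*sqrt(2)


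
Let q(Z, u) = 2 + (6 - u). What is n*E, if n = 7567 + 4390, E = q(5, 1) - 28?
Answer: -251097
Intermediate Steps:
q(Z, u) = 8 - u
E = -21 (E = (8 - 1*1) - 28 = (8 - 1) - 28 = 7 - 28 = -21)
n = 11957
n*E = 11957*(-21) = -251097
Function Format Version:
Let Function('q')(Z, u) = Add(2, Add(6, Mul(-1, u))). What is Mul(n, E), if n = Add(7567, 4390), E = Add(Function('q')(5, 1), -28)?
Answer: -251097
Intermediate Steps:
Function('q')(Z, u) = Add(8, Mul(-1, u))
E = -21 (E = Add(Add(8, Mul(-1, 1)), -28) = Add(Add(8, -1), -28) = Add(7, -28) = -21)
n = 11957
Mul(n, E) = Mul(11957, -21) = -251097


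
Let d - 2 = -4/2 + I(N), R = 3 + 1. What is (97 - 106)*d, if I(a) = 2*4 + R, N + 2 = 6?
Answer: -108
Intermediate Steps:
N = 4 (N = -2 + 6 = 4)
R = 4
I(a) = 12 (I(a) = 2*4 + 4 = 8 + 4 = 12)
d = 12 (d = 2 + (-4/2 + 12) = 2 + (-4*1/2 + 12) = 2 + (-2 + 12) = 2 + 10 = 12)
(97 - 106)*d = (97 - 106)*12 = -9*12 = -108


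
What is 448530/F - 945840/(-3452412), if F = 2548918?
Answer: 164974123145/366663128759 ≈ 0.44993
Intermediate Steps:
448530/F - 945840/(-3452412) = 448530/2548918 - 945840/(-3452412) = 448530*(1/2548918) - 945840*(-1/3452412) = 224265/1274459 + 78820/287701 = 164974123145/366663128759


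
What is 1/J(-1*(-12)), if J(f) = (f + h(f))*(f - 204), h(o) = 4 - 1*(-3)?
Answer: -1/3648 ≈ -0.00027412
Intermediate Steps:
h(o) = 7 (h(o) = 4 + 3 = 7)
J(f) = (-204 + f)*(7 + f) (J(f) = (f + 7)*(f - 204) = (7 + f)*(-204 + f) = (-204 + f)*(7 + f))
1/J(-1*(-12)) = 1/(-1428 + (-1*(-12))**2 - (-197)*(-12)) = 1/(-1428 + 12**2 - 197*12) = 1/(-1428 + 144 - 2364) = 1/(-3648) = -1/3648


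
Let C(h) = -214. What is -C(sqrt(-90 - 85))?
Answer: 214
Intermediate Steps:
-C(sqrt(-90 - 85)) = -1*(-214) = 214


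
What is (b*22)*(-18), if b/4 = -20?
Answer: 31680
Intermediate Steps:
b = -80 (b = 4*(-20) = -80)
(b*22)*(-18) = -80*22*(-18) = -1760*(-18) = 31680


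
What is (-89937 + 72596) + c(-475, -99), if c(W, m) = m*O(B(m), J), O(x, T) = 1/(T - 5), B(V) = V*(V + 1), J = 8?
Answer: -17374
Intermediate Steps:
B(V) = V*(1 + V)
O(x, T) = 1/(-5 + T)
c(W, m) = m/3 (c(W, m) = m/(-5 + 8) = m/3)
(-89937 + 72596) + c(-475, -99) = (-89937 + 72596) + (1/3)*(-99) = -17341 - 33 = -17374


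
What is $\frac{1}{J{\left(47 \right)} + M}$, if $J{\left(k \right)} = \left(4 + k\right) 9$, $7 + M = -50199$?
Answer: $- \frac{1}{49747} \approx -2.0102 \cdot 10^{-5}$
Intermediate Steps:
$M = -50206$ ($M = -7 - 50199 = -50206$)
$J{\left(k \right)} = 36 + 9 k$
$\frac{1}{J{\left(47 \right)} + M} = \frac{1}{\left(36 + 9 \cdot 47\right) - 50206} = \frac{1}{\left(36 + 423\right) - 50206} = \frac{1}{459 - 50206} = \frac{1}{-49747} = - \frac{1}{49747}$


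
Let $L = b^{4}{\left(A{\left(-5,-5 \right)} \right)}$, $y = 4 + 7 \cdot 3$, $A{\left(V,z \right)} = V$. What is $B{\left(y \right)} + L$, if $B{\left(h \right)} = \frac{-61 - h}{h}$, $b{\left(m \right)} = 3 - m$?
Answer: $\frac{102314}{25} \approx 4092.6$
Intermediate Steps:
$y = 25$ ($y = 4 + 21 = 25$)
$B{\left(h \right)} = \frac{-61 - h}{h}$
$L = 4096$ ($L = \left(3 - -5\right)^{4} = \left(3 + 5\right)^{4} = 8^{4} = 4096$)
$B{\left(y \right)} + L = \frac{-61 - 25}{25} + 4096 = \frac{1}{25} \left(-86\right) + 4096 = - \frac{86}{25} + 4096 = \frac{102314}{25}$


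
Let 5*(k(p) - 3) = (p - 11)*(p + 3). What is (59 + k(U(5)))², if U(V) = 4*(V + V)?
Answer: 2424249/25 ≈ 96970.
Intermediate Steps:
U(V) = 8*V (U(V) = 4*(2*V) = 8*V)
k(p) = 3 + (-11 + p)*(3 + p)/5 (k(p) = 3 + ((p - 11)*(p + 3))/5 = 3 + ((-11 + p)*(3 + p))/5 = 3 + (-11 + p)*(3 + p)/5)
(59 + k(U(5)))² = (59 + (-18/5 - 64*5/5 + (8*5)²/5))² = (59 + (-18/5 - 8/5*40 + (⅕)*40²))² = (59 + (-18/5 - 64 + (⅕)*1600))² = (59 + (-18/5 - 64 + 320))² = (59 + 1262/5)² = (1557/5)² = 2424249/25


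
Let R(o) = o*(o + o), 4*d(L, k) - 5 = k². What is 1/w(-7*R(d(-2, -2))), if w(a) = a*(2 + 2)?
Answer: -2/567 ≈ -0.0035273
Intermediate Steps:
d(L, k) = 5/4 + k²/4
R(o) = 2*o² (R(o) = o*(2*o) = 2*o²)
w(a) = 4*a (w(a) = a*4 = 4*a)
1/w(-7*R(d(-2, -2))) = 1/(4*(-14*(5/4 + (¼)*(-2)²)²)) = 1/(4*(-14*(5/4 + (¼)*4)²)) = 1/(4*(-14*(5/4 + 1)²)) = 1/(4*(-14*(9/4)²)) = 1/(4*(-14*81/16)) = 1/(4*(-7*81/8)) = 1/(4*(-567/8)) = 1/(-567/2) = -2/567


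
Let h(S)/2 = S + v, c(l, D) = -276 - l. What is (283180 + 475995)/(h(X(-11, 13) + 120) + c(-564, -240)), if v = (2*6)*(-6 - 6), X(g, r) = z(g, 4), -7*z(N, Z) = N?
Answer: 5314225/1702 ≈ 3122.3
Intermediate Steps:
z(N, Z) = -N/7
X(g, r) = -g/7
v = -144 (v = 12*(-12) = -144)
h(S) = -288 + 2*S (h(S) = 2*(S - 144) = 2*(-144 + S) = -288 + 2*S)
(283180 + 475995)/(h(X(-11, 13) + 120) + c(-564, -240)) = (283180 + 475995)/((-288 + 2*(-1/7*(-11) + 120)) + (-276 - 1*(-564))) = 759175/((-288 + 2*(11/7 + 120)) + (-276 + 564)) = 759175/((-288 + 2*(851/7)) + 288) = 759175/((-288 + 1702/7) + 288) = 759175/(-314/7 + 288) = 759175/(1702/7) = 759175*(7/1702) = 5314225/1702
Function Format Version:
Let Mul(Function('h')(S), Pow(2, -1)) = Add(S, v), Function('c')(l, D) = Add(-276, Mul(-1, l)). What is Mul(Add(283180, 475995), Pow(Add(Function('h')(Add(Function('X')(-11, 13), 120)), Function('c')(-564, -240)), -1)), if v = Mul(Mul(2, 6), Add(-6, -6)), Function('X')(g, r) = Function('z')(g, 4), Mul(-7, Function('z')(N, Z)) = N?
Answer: Rational(5314225, 1702) ≈ 3122.3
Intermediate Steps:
Function('z')(N, Z) = Mul(Rational(-1, 7), N)
Function('X')(g, r) = Mul(Rational(-1, 7), g)
v = -144 (v = Mul(12, -12) = -144)
Function('h')(S) = Add(-288, Mul(2, S)) (Function('h')(S) = Mul(2, Add(S, -144)) = Mul(2, Add(-144, S)) = Add(-288, Mul(2, S)))
Mul(Add(283180, 475995), Pow(Add(Function('h')(Add(Function('X')(-11, 13), 120)), Function('c')(-564, -240)), -1)) = Mul(Add(283180, 475995), Pow(Add(Add(-288, Mul(2, Add(Mul(Rational(-1, 7), -11), 120))), Add(-276, Mul(-1, -564))), -1)) = Mul(759175, Pow(Add(Add(-288, Mul(2, Add(Rational(11, 7), 120))), Add(-276, 564)), -1)) = Mul(759175, Pow(Add(Add(-288, Mul(2, Rational(851, 7))), 288), -1)) = Mul(759175, Pow(Add(Add(-288, Rational(1702, 7)), 288), -1)) = Mul(759175, Pow(Add(Rational(-314, 7), 288), -1)) = Mul(759175, Pow(Rational(1702, 7), -1)) = Mul(759175, Rational(7, 1702)) = Rational(5314225, 1702)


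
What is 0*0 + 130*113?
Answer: 14690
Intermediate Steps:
0*0 + 130*113 = 0 + 14690 = 14690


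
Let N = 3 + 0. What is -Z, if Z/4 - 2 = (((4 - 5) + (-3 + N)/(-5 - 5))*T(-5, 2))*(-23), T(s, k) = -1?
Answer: 84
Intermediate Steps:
N = 3
Z = -84 (Z = 8 + 4*((((4 - 5) + (-3 + 3)/(-5 - 5))*(-1))*(-23)) = 8 + 4*(((-1 + 0/(-10))*(-1))*(-23)) = 8 + 4*(((-1 + 0*(-1/10))*(-1))*(-23)) = 8 + 4*(((-1 + 0)*(-1))*(-23)) = 8 + 4*(-1*(-1)*(-23)) = 8 + 4*(1*(-23)) = 8 + 4*(-23) = 8 - 92 = -84)
-Z = -1*(-84) = 84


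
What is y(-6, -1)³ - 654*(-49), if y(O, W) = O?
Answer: 31830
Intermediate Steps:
y(-6, -1)³ - 654*(-49) = (-6)³ - 654*(-49) = -216 - 1*(-32046) = -216 + 32046 = 31830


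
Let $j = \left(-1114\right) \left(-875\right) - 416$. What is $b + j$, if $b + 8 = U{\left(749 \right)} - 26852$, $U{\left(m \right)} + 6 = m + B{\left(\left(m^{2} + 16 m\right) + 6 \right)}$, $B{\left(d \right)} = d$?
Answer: $1521208$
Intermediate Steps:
$j = 974334$ ($j = 974750 - 416 = 974334$)
$U{\left(m \right)} = m^{2} + 17 m$ ($U{\left(m \right)} = -6 + \left(m + \left(\left(m^{2} + 16 m\right) + 6\right)\right) = -6 + \left(m + \left(6 + m^{2} + 16 m\right)\right) = -6 + \left(6 + m^{2} + 17 m\right) = m^{2} + 17 m$)
$b = 546874$ ($b = -8 + \left(749 \left(17 + 749\right) - 26852\right) = -8 + \left(749 \cdot 766 - 26852\right) = -8 + \left(573734 - 26852\right) = -8 + 546882 = 546874$)
$b + j = 546874 + 974334 = 1521208$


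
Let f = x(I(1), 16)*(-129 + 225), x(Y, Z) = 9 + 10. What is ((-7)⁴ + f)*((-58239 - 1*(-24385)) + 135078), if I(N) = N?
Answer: 427671400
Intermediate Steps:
x(Y, Z) = 19
f = 1824 (f = 19*(-129 + 225) = 19*96 = 1824)
((-7)⁴ + f)*((-58239 - 1*(-24385)) + 135078) = ((-7)⁴ + 1824)*((-58239 - 1*(-24385)) + 135078) = (2401 + 1824)*((-58239 + 24385) + 135078) = 4225*(-33854 + 135078) = 4225*101224 = 427671400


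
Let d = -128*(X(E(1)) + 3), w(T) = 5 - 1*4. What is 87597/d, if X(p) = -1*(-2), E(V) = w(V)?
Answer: -87597/640 ≈ -136.87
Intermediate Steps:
w(T) = 1 (w(T) = 5 - 4 = 1)
E(V) = 1
X(p) = 2
d = -640 (d = -128*(2 + 3) = -128*5 = -640)
87597/d = 87597/(-640) = 87597*(-1/640) = -87597/640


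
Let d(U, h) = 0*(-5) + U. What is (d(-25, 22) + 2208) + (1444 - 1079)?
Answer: 2548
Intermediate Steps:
d(U, h) = U (d(U, h) = 0 + U = U)
(d(-25, 22) + 2208) + (1444 - 1079) = (-25 + 2208) + (1444 - 1079) = 2183 + 365 = 2548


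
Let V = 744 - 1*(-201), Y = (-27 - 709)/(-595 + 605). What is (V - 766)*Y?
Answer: -65872/5 ≈ -13174.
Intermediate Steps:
Y = -368/5 (Y = -736/10 = -736*⅒ = -368/5 ≈ -73.600)
V = 945 (V = 744 + 201 = 945)
(V - 766)*Y = (945 - 766)*(-368/5) = 179*(-368/5) = -65872/5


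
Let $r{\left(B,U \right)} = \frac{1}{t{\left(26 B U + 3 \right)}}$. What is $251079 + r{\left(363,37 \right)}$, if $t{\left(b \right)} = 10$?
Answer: $\frac{2510791}{10} \approx 2.5108 \cdot 10^{5}$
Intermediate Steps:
$r{\left(B,U \right)} = \frac{1}{10}$
$251079 + r{\left(363,37 \right)} = 251079 + \frac{1}{10} = \frac{2510791}{10}$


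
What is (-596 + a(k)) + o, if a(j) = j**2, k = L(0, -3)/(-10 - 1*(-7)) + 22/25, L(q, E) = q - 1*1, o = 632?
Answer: 210781/5625 ≈ 37.472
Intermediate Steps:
L(q, E) = -1 + q (L(q, E) = q - 1 = -1 + q)
k = 91/75 (k = (-1 + 0)/(-10 - 1*(-7)) + 22/25 = -1/(-10 + 7) + 22*(1/25) = -1/(-3) + 22/25 = -1*(-1/3) + 22/25 = 1/3 + 22/25 = 91/75 ≈ 1.2133)
(-596 + a(k)) + o = (-596 + (91/75)**2) + 632 = (-596 + 8281/5625) + 632 = -3344219/5625 + 632 = 210781/5625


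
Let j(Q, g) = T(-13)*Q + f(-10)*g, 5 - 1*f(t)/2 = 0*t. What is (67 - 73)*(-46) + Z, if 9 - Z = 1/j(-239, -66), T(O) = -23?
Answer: 1378544/4837 ≈ 285.00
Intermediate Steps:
f(t) = 10 (f(t) = 10 - 0*t = 10 - 2*0 = 10 + 0 = 10)
j(Q, g) = -23*Q + 10*g
Z = 43532/4837 (Z = 9 - 1/(-23*(-239) + 10*(-66)) = 9 - 1/(5497 - 660) = 9 - 1/4837 = 43532/4837 ≈ 8.9998)
(67 - 73)*(-46) + Z = (67 - 73)*(-46) + 43532/4837 = -6*(-46) + 43532/4837 = 276 + 43532/4837 = 1378544/4837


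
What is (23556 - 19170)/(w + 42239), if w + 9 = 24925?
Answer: 1462/22385 ≈ 0.065312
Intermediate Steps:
w = 24916 (w = -9 + 24925 = 24916)
(23556 - 19170)/(w + 42239) = (23556 - 19170)/(24916 + 42239) = 4386/67155 = 4386*(1/67155) = 1462/22385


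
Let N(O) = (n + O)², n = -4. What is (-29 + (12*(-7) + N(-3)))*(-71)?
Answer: 4544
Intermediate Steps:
N(O) = (-4 + O)²
(-29 + (12*(-7) + N(-3)))*(-71) = (-29 + (12*(-7) + (-4 - 3)²))*(-71) = (-29 + (-84 + (-7)²))*(-71) = (-29 + (-84 + 49))*(-71) = (-29 - 35)*(-71) = -64*(-71) = 4544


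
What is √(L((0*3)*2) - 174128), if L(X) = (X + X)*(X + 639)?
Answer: 4*I*√10883 ≈ 417.29*I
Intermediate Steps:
L(X) = 2*X*(639 + X) (L(X) = (2*X)*(639 + X) = 2*X*(639 + X))
√(L((0*3)*2) - 174128) = √(2*((0*3)*2)*(639 + (0*3)*2) - 174128) = √(2*(0*2)*(639 + 0*2) - 174128) = √(2*0*(639 + 0) - 174128) = √(2*0*639 - 174128) = √(0 - 174128) = √(-174128) = 4*I*√10883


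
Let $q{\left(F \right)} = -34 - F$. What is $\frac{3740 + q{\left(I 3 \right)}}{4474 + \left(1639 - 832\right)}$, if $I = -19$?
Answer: $\frac{3763}{5281} \approx 0.71255$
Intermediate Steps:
$\frac{3740 + q{\left(I 3 \right)}}{4474 + \left(1639 - 832\right)} = \frac{3740 - \left(34 - 57\right)}{4474 + \left(1639 - 832\right)} = \frac{3740 - -23}{4474 + \left(1639 - 832\right)} = \frac{3740 + \left(-34 + 57\right)}{4474 + 807} = \frac{3740 + 23}{5281} = 3763 \cdot \frac{1}{5281} = \frac{3763}{5281}$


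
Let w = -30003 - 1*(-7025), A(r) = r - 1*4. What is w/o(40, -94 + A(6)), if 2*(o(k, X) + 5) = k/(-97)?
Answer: 2228866/505 ≈ 4413.6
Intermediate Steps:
A(r) = -4 + r (A(r) = r - 4 = -4 + r)
o(k, X) = -5 - k/194 (o(k, X) = -5 + (k/(-97))/2 = -5 + (k*(-1/97))/2 = -5 + (-k/97)/2 = -5 - k/194)
w = -22978 (w = -30003 + 7025 = -22978)
w/o(40, -94 + A(6)) = -22978/(-5 - 1/194*40) = -22978/(-5 - 20/97) = -22978/(-505/97) = -22978*(-97/505) = 2228866/505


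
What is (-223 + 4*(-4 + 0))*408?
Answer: -97512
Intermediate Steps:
(-223 + 4*(-4 + 0))*408 = (-223 + 4*(-4))*408 = (-223 - 16)*408 = -239*408 = -97512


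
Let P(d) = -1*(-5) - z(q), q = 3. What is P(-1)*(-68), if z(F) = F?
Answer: -136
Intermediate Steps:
P(d) = 2 (P(d) = -1*(-5) - 1*3 = 5 - 3 = 2)
P(-1)*(-68) = 2*(-68) = -136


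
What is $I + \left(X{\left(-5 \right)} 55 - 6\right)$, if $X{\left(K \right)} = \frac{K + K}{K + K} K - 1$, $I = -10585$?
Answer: $-10921$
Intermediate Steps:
$X{\left(K \right)} = -1 + K$ ($X{\left(K \right)} = \frac{2 K}{2 K} K - 1 = 2 K \frac{1}{2 K} K - 1 = 1 K - 1 = K - 1 = -1 + K$)
$I + \left(X{\left(-5 \right)} 55 - 6\right) = -10585 + \left(\left(-1 - 5\right) 55 - 6\right) = -10585 - 336 = -10921$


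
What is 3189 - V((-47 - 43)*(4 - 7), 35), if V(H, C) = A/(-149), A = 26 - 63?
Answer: 475124/149 ≈ 3188.8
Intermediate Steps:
A = -37
V(H, C) = 37/149 (V(H, C) = -37/(-149) = -37*(-1/149) = 37/149)
3189 - V((-47 - 43)*(4 - 7), 35) = 3189 - 1*37/149 = 3189 - 37/149 = 475124/149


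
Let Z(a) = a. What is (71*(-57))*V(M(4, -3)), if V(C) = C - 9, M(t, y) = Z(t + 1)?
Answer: 16188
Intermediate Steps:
M(t, y) = 1 + t (M(t, y) = t + 1 = 1 + t)
V(C) = -9 + C
(71*(-57))*V(M(4, -3)) = (71*(-57))*(-9 + (1 + 4)) = -4047*(-9 + 5) = -4047*(-4) = 16188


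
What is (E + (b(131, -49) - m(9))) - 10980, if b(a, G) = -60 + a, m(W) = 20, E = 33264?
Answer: 22335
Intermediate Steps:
(E + (b(131, -49) - m(9))) - 10980 = (33264 + ((-60 + 131) - 1*20)) - 10980 = (33264 + (71 - 20)) - 10980 = (33264 + 51) - 10980 = 33315 - 10980 = 22335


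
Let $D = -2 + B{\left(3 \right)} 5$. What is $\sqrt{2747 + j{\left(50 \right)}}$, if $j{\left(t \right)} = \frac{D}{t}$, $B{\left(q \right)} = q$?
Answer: $\frac{\sqrt{274726}}{10} \approx 52.414$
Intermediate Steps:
$D = 13$ ($D = -2 + 3 \cdot 5 = -2 + 15 = 13$)
$j{\left(t \right)} = \frac{13}{t}$
$\sqrt{2747 + j{\left(50 \right)}} = \sqrt{2747 + \frac{13}{50}} = \sqrt{\frac{137363}{50}} = \frac{\sqrt{274726}}{10}$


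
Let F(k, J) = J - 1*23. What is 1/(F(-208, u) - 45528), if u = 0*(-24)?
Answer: -1/45551 ≈ -2.1953e-5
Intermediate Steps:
u = 0
F(k, J) = -23 + J (F(k, J) = J - 23 = -23 + J)
1/(F(-208, u) - 45528) = 1/((-23 + 0) - 45528) = 1/(-23 - 45528) = 1/(-45551) = -1/45551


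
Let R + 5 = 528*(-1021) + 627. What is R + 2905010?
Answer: 2366544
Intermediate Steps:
R = -538466 (R = -5 + (528*(-1021) + 627) = -5 + (-539088 + 627) = -5 - 538461 = -538466)
R + 2905010 = -538466 + 2905010 = 2366544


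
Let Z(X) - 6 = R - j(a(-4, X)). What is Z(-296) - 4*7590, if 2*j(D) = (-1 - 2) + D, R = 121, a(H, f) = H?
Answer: -60459/2 ≈ -30230.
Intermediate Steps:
j(D) = -3/2 + D/2 (j(D) = ((-1 - 2) + D)/2 = (-3 + D)/2 = -3/2 + D/2)
Z(X) = 261/2 (Z(X) = 6 + (121 - (-3/2 + (1/2)*(-4))) = 6 + (121 - (-3/2 - 2)) = 6 + (121 - 1*(-7/2)) = 6 + (121 + 7/2) = 6 + 249/2 = 261/2)
Z(-296) - 4*7590 = 261/2 - 4*7590 = 261/2 - 30360 = -60459/2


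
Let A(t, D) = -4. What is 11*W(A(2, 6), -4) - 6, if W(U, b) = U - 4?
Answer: -94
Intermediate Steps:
W(U, b) = -4 + U
11*W(A(2, 6), -4) - 6 = 11*(-4 - 4) - 6 = 11*(-8) - 6 = -88 - 6 = -94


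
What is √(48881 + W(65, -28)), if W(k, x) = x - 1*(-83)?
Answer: 2*√12234 ≈ 221.21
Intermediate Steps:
W(k, x) = 83 + x (W(k, x) = x + 83 = 83 + x)
√(48881 + W(65, -28)) = √(48881 + (83 - 28)) = √(48881 + 55) = √48936 = 2*√12234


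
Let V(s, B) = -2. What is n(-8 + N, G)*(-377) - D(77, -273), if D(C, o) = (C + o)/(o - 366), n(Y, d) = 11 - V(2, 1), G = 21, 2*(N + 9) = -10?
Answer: -3131935/639 ≈ -4901.3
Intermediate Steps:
N = -14 (N = -9 + (1/2)*(-10) = -9 - 5 = -14)
n(Y, d) = 13 (n(Y, d) = 11 - 1*(-2) = 11 + 2 = 13)
D(C, o) = (C + o)/(-366 + o)
n(-8 + N, G)*(-377) - D(77, -273) = 13*(-377) - (77 - 273)/(-366 - 273) = -4901 - (-196)/(-639) = -4901 - (-1)*(-196)/639 = -4901 - 1*196/639 = -4901 - 196/639 = -3131935/639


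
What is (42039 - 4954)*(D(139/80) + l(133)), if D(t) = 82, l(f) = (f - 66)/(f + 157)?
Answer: 176873199/58 ≈ 3.0495e+6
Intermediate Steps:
l(f) = (-66 + f)/(157 + f)
(42039 - 4954)*(D(139/80) + l(133)) = (42039 - 4954)*(82 + (-66 + 133)/(157 + 133)) = 37085*(82 + 67/290) = 37085*(23847/290) = 176873199/58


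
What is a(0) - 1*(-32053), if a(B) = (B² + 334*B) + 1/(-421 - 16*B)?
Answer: 13494312/421 ≈ 32053.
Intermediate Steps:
a(B) = B² + 1/(-421 - 16*B) + 334*B
a(0) - 1*(-32053) = (-1 + 16*0³ + 5765*0² + 140614*0)/(421 + 16*0) - 1*(-32053) = (-1 + 16*0 + 5765*0 + 0)/(421 + 0) + 32053 = (-1 + 0 + 0 + 0)/421 + 32053 = (1/421)*(-1) + 32053 = -1/421 + 32053 = 13494312/421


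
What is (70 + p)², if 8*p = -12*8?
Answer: 3364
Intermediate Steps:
p = -12 (p = (-12*8)/8 = (⅛)*(-96) = -12)
(70 + p)² = (70 - 12)² = 58² = 3364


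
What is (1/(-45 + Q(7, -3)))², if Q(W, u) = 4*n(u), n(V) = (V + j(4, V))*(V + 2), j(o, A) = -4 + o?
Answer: 1/1089 ≈ 0.00091827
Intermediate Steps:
n(V) = V*(2 + V) (n(V) = (V + (-4 + 4))*(V + 2) = (V + 0)*(2 + V) = V*(2 + V))
Q(W, u) = 4*u*(2 + u) (Q(W, u) = 4*(u*(2 + u)) = 4*u*(2 + u))
(1/(-45 + Q(7, -3)))² = (1/(-45 + 4*(-3)*(2 - 3)))² = (1/(-45 + 4*(-3)*(-1)))² = (1/(-45 + 12))² = (1/(-33))² = (-1/33)² = 1/1089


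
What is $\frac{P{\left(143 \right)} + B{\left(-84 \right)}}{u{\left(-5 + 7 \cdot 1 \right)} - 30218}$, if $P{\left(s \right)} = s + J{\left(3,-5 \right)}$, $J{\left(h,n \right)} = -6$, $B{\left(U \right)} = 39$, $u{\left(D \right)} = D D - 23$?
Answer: $- \frac{176}{30237} \approx -0.0058207$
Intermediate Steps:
$u{\left(D \right)} = -23 + D^{2}$ ($u{\left(D \right)} = D^{2} - 23 = -23 + D^{2}$)
$P{\left(s \right)} = -6 + s$ ($P{\left(s \right)} = s - 6 = -6 + s$)
$\frac{P{\left(143 \right)} + B{\left(-84 \right)}}{u{\left(-5 + 7 \cdot 1 \right)} - 30218} = \frac{\left(-6 + 143\right) + 39}{\left(-23 + \left(-5 + 7 \cdot 1\right)^{2}\right) - 30218} = \frac{137 + 39}{\left(-23 + \left(-5 + 7\right)^{2}\right) - 30218} = \frac{176}{\left(-23 + 2^{2}\right) - 30218} = \frac{176}{\left(-23 + 4\right) - 30218} = \frac{176}{-19 - 30218} = \frac{176}{-30237} = 176 \left(- \frac{1}{30237}\right) = - \frac{176}{30237}$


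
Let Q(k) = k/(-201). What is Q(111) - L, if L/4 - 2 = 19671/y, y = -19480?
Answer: -1472553/326290 ≈ -4.5130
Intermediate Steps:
L = 19289/4870 (L = 8 + 4*(19671/(-19480)) = 8 + 4*(19671*(-1/19480)) = 8 + 4*(-19671/19480) = 8 - 19671/4870 = 19289/4870 ≈ 3.9608)
Q(k) = -k/201 (Q(k) = k*(-1/201) = -k/201)
Q(111) - L = -1/201*111 - 1*19289/4870 = -37/67 - 19289/4870 = -1472553/326290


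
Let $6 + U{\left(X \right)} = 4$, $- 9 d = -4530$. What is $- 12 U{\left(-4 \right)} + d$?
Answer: $\frac{1582}{3} \approx 527.33$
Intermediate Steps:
$d = \frac{1510}{3}$ ($d = \left(- \frac{1}{9}\right) \left(-4530\right) = \frac{1510}{3} \approx 503.33$)
$U{\left(X \right)} = -2$ ($U{\left(X \right)} = -6 + 4 = -2$)
$- 12 U{\left(-4 \right)} + d = \left(-12\right) \left(-2\right) + \frac{1510}{3} = 24 + \frac{1510}{3} = \frac{1582}{3}$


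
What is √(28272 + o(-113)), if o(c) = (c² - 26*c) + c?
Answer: 3*√4874 ≈ 209.44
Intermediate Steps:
o(c) = c² - 25*c
√(28272 + o(-113)) = √(28272 - 113*(-25 - 113)) = √(28272 - 113*(-138)) = √(28272 + 15594) = √43866 = 3*√4874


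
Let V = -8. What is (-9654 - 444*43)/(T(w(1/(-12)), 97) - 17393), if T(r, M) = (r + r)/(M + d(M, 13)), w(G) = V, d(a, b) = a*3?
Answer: 929454/562375 ≈ 1.6527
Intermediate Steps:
d(a, b) = 3*a
w(G) = -8
T(r, M) = r/(2*M) (T(r, M) = (r + r)/(M + 3*M) = (2*r)/((4*M)) = (2*r)*(1/(4*M)) = r/(2*M))
(-9654 - 444*43)/(T(w(1/(-12)), 97) - 17393) = (-9654 - 444*43)/((1/2)*(-8)/97 - 17393) = (-9654 - 19092)/((1/2)*(-8)*(1/97) - 17393) = -28746/(-4/97 - 17393) = -28746/(-1687125/97) = -28746*(-97/1687125) = 929454/562375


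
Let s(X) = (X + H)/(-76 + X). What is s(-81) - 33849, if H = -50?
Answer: -5314162/157 ≈ -33848.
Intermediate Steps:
s(X) = (-50 + X)/(-76 + X) (s(X) = (X - 50)/(-76 + X) = (-50 + X)/(-76 + X))
s(-81) - 33849 = (-50 - 81)/(-76 - 81) - 33849 = -131/(-157) - 33849 = -1/157*(-131) - 33849 = 131/157 - 33849 = -5314162/157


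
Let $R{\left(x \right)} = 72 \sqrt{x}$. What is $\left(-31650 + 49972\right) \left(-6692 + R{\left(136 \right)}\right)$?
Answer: $-122610824 + 2638368 \sqrt{34} \approx -1.0723 \cdot 10^{8}$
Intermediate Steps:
$\left(-31650 + 49972\right) \left(-6692 + R{\left(136 \right)}\right) = \left(-31650 + 49972\right) \left(-6692 + 72 \sqrt{136}\right) = 18322 \left(-6692 + 72 \cdot 2 \sqrt{34}\right) = 18322 \left(-6692 + 144 \sqrt{34}\right) = -122610824 + 2638368 \sqrt{34}$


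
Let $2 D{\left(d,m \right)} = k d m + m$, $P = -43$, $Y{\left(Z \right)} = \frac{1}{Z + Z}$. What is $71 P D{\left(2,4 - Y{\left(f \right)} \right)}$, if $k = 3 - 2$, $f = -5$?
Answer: $- \frac{375519}{20} \approx -18776.0$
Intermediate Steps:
$k = 1$
$Y{\left(Z \right)} = \frac{1}{2 Z}$
$D{\left(d,m \right)} = \frac{m}{2} + \frac{d m}{2}$ ($D{\left(d,m \right)} = \frac{1 d m + m}{2} = \frac{d m + m}{2} = \frac{m + d m}{2} = \frac{m}{2} + \frac{d m}{2}$)
$71 P D{\left(2,4 - Y{\left(f \right)} \right)} = 71 \left(-43\right) \frac{\left(4 - \frac{1}{2 \left(-5\right)}\right) \left(1 + 2\right)}{2} = - 3053 \cdot \frac{1}{2} \left(4 - \frac{1}{2} \left(- \frac{1}{5}\right)\right) 3 = - 3053 \cdot \frac{1}{2} \left(4 - - \frac{1}{10}\right) 3 = - 3053 \cdot \frac{1}{2} \left(4 + \frac{1}{10}\right) 3 = - 3053 \cdot \frac{1}{2} \cdot \frac{41}{10} \cdot 3 = \left(-3053\right) \frac{123}{20} = - \frac{375519}{20}$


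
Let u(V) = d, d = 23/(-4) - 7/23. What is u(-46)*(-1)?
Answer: 557/92 ≈ 6.0543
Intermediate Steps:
d = -557/92 (d = 23*(-¼) - 7*1/23 = -23/4 - 7/23 = -557/92 ≈ -6.0543)
u(V) = -557/92
u(-46)*(-1) = -557/92*(-1) = 557/92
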